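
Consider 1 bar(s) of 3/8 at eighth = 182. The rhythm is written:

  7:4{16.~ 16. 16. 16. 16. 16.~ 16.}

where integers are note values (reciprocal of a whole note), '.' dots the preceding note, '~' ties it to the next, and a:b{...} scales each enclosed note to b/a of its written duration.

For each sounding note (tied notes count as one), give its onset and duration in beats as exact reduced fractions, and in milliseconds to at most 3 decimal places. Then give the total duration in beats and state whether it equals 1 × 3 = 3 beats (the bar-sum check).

1) 0.0ms=0b +282.575ms=6/7b
2) 282.575ms=6/7b +141.287ms=3/7b
3) 423.862ms=9/7b +141.287ms=3/7b
4) 565.149ms=12/7b +141.287ms=3/7b
5) 706.436ms=15/7b +282.575ms=6/7b
Σ=3b of 3 (182bpm 3/8) — PASS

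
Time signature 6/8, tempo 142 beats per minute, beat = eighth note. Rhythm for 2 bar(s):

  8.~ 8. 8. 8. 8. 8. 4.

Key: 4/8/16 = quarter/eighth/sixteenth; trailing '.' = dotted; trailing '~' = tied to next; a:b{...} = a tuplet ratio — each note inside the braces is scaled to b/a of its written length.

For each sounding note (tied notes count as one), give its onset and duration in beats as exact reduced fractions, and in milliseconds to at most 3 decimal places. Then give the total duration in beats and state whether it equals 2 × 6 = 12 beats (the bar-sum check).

1) 0.0ms=0b +1267.606ms=3b
2) 1267.606ms=3b +633.803ms=3/2b
3) 1901.408ms=9/2b +633.803ms=3/2b
4) 2535.211ms=6b +633.803ms=3/2b
5) 3169.014ms=15/2b +633.803ms=3/2b
6) 3802.817ms=9b +1267.606ms=3b
Σ=12b of 12 (142bpm 6/8) — PASS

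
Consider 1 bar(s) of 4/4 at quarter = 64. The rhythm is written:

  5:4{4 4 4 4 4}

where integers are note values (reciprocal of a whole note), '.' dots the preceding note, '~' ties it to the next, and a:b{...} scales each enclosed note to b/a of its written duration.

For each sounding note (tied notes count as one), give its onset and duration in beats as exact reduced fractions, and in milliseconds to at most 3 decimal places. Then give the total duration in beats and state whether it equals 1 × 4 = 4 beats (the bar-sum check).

1) 0.0ms=0b +750.0ms=4/5b
2) 750.0ms=4/5b +750.0ms=4/5b
3) 1500.0ms=8/5b +750.0ms=4/5b
4) 2250.0ms=12/5b +750.0ms=4/5b
5) 3000.0ms=16/5b +750.0ms=4/5b
Σ=4b of 4 (64bpm 4/4) — PASS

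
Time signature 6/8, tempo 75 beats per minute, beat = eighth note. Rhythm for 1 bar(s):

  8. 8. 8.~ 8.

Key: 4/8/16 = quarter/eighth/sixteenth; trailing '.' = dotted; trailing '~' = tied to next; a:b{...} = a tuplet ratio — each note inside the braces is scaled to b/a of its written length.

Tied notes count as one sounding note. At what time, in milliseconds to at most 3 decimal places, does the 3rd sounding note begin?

1. 0.0ms @ 0 + 1200.0ms (3/2)
2. 1200.0ms @ 3/2 + 1200.0ms (3/2)
3. 2400.0ms @ 3 + 2400.0ms (3)

note 3 onset = 3b = 2400.0ms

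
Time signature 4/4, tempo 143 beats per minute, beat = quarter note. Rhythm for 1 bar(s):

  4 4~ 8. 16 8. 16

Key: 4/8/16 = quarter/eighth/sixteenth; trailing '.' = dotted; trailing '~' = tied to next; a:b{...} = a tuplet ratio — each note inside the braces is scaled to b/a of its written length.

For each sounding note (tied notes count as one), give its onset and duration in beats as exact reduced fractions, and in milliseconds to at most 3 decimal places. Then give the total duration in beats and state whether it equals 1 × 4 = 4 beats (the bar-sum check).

1) 0.0ms=0b +419.58ms=1b
2) 419.58ms=1b +734.266ms=7/4b
3) 1153.846ms=11/4b +104.895ms=1/4b
4) 1258.741ms=3b +314.685ms=3/4b
5) 1573.427ms=15/4b +104.895ms=1/4b
Σ=4b of 4 (143bpm 4/4) — PASS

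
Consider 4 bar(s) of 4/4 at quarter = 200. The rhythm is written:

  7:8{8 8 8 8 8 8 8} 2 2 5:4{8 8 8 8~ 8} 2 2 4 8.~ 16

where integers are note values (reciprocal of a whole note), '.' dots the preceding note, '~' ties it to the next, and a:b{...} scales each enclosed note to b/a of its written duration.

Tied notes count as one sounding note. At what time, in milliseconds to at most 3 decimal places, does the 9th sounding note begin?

1. 0.0ms @ 0 + 171.429ms (4/7)
2. 171.429ms @ 4/7 + 171.429ms (4/7)
3. 342.857ms @ 8/7 + 171.429ms (4/7)
4. 514.286ms @ 12/7 + 171.429ms (4/7)
5. 685.714ms @ 16/7 + 171.429ms (4/7)
6. 857.143ms @ 20/7 + 171.429ms (4/7)
7. 1028.571ms @ 24/7 + 171.429ms (4/7)
8. 1200.0ms @ 4 + 600.0ms (2)
9. 1800.0ms @ 6 + 600.0ms (2)
10. 2400.0ms @ 8 + 120.0ms (2/5)
11. 2520.0ms @ 42/5 + 120.0ms (2/5)
12. 2640.0ms @ 44/5 + 120.0ms (2/5)
13. 2760.0ms @ 46/5 + 240.0ms (4/5)
14. 3000.0ms @ 10 + 600.0ms (2)
15. 3600.0ms @ 12 + 600.0ms (2)
16. 4200.0ms @ 14 + 300.0ms (1)
17. 4500.0ms @ 15 + 300.0ms (1)

note 9 onset = 6b = 1800.0ms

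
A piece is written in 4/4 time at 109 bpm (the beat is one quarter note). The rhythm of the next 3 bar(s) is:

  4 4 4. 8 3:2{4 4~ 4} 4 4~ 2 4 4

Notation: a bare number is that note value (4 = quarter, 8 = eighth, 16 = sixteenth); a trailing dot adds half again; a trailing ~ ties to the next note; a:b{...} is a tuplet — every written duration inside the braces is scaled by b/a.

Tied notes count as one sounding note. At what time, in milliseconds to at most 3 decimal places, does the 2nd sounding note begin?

note 2 onset = 1b = 550.459ms

1. 0.0ms @ 0 + 550.459ms (1)
2. 550.459ms @ 1 + 550.459ms (1)
3. 1100.917ms @ 2 + 825.688ms (3/2)
4. 1926.606ms @ 7/2 + 275.229ms (1/2)
5. 2201.835ms @ 4 + 366.972ms (2/3)
6. 2568.807ms @ 14/3 + 733.945ms (4/3)
7. 3302.752ms @ 6 + 550.459ms (1)
8. 3853.211ms @ 7 + 1651.376ms (3)
9. 5504.587ms @ 10 + 550.459ms (1)
10. 6055.046ms @ 11 + 550.459ms (1)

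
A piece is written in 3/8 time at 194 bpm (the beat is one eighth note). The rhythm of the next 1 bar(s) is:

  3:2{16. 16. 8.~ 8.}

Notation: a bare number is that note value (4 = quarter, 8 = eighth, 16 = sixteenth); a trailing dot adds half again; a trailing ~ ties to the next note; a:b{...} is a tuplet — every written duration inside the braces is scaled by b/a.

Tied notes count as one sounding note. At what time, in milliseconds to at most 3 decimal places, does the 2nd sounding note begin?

1. 0.0ms @ 0 + 154.639ms (1/2)
2. 154.639ms @ 1/2 + 154.639ms (1/2)
3. 309.278ms @ 1 + 618.557ms (2)

note 2 onset = 1/2b = 154.639ms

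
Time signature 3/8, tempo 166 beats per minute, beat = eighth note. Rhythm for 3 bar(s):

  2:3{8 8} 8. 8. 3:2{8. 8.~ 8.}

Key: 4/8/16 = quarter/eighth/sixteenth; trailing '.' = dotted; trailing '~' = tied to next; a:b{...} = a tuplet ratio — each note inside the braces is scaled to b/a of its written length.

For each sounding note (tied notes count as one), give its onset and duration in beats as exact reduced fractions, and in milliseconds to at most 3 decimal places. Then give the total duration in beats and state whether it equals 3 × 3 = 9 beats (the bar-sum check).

1) 0.0ms=0b +542.169ms=3/2b
2) 542.169ms=3/2b +542.169ms=3/2b
3) 1084.337ms=3b +542.169ms=3/2b
4) 1626.506ms=9/2b +542.169ms=3/2b
5) 2168.675ms=6b +361.446ms=1b
6) 2530.12ms=7b +722.892ms=2b
Σ=9b of 9 (166bpm 3/8) — PASS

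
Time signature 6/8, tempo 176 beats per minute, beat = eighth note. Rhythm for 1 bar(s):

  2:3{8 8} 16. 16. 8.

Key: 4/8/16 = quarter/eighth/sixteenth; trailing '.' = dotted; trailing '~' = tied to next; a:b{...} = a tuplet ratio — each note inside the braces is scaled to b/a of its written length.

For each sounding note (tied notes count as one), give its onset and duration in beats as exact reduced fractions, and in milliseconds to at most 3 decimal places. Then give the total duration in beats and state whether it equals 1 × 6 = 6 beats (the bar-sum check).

1) 0.0ms=0b +511.364ms=3/2b
2) 511.364ms=3/2b +511.364ms=3/2b
3) 1022.727ms=3b +255.682ms=3/4b
4) 1278.409ms=15/4b +255.682ms=3/4b
5) 1534.091ms=9/2b +511.364ms=3/2b
Σ=6b of 6 (176bpm 6/8) — PASS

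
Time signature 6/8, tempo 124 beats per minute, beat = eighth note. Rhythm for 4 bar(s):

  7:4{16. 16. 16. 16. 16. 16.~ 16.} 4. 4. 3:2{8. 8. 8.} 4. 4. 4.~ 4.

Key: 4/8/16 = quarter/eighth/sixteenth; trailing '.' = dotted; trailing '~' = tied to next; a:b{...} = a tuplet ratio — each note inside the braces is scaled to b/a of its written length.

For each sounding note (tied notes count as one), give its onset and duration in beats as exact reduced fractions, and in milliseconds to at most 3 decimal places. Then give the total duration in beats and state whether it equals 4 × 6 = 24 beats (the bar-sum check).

1) 0.0ms=0b +207.373ms=3/7b
2) 207.373ms=3/7b +207.373ms=3/7b
3) 414.747ms=6/7b +207.373ms=3/7b
4) 622.12ms=9/7b +207.373ms=3/7b
5) 829.493ms=12/7b +207.373ms=3/7b
6) 1036.866ms=15/7b +414.747ms=6/7b
7) 1451.613ms=3b +1451.613ms=3b
8) 2903.226ms=6b +1451.613ms=3b
9) 4354.839ms=9b +483.871ms=1b
10) 4838.71ms=10b +483.871ms=1b
11) 5322.581ms=11b +483.871ms=1b
12) 5806.452ms=12b +1451.613ms=3b
13) 7258.065ms=15b +1451.613ms=3b
14) 8709.677ms=18b +2903.226ms=6b
Σ=24b of 24 (124bpm 6/8) — PASS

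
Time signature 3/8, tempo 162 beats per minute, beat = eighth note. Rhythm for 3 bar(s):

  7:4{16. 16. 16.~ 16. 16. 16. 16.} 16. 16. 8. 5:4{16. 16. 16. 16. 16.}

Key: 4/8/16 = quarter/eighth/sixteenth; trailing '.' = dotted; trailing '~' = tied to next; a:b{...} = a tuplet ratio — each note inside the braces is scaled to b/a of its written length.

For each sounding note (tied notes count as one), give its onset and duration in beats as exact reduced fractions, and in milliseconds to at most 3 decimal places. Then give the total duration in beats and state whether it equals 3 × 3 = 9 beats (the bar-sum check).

1) 0.0ms=0b +158.73ms=3/7b
2) 158.73ms=3/7b +158.73ms=3/7b
3) 317.46ms=6/7b +317.46ms=6/7b
4) 634.921ms=12/7b +158.73ms=3/7b
5) 793.651ms=15/7b +158.73ms=3/7b
6) 952.381ms=18/7b +158.73ms=3/7b
7) 1111.111ms=3b +277.778ms=3/4b
8) 1388.889ms=15/4b +277.778ms=3/4b
9) 1666.667ms=9/2b +555.556ms=3/2b
10) 2222.222ms=6b +222.222ms=3/5b
11) 2444.444ms=33/5b +222.222ms=3/5b
12) 2666.667ms=36/5b +222.222ms=3/5b
13) 2888.889ms=39/5b +222.222ms=3/5b
14) 3111.111ms=42/5b +222.222ms=3/5b
Σ=9b of 9 (162bpm 3/8) — PASS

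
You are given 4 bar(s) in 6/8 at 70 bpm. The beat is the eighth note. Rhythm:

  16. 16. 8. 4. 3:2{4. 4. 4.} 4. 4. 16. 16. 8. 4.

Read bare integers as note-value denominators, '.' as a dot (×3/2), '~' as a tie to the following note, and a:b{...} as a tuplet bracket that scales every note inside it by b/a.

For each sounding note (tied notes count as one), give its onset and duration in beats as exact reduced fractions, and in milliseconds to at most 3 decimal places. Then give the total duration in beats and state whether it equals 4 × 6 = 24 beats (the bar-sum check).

1) 0.0ms=0b +642.857ms=3/4b
2) 642.857ms=3/4b +642.857ms=3/4b
3) 1285.714ms=3/2b +1285.714ms=3/2b
4) 2571.429ms=3b +2571.429ms=3b
5) 5142.857ms=6b +1714.286ms=2b
6) 6857.143ms=8b +1714.286ms=2b
7) 8571.429ms=10b +1714.286ms=2b
8) 10285.714ms=12b +2571.429ms=3b
9) 12857.143ms=15b +2571.429ms=3b
10) 15428.571ms=18b +642.857ms=3/4b
11) 16071.429ms=75/4b +642.857ms=3/4b
12) 16714.286ms=39/2b +1285.714ms=3/2b
13) 18000.0ms=21b +2571.429ms=3b
Σ=24b of 24 (70bpm 6/8) — PASS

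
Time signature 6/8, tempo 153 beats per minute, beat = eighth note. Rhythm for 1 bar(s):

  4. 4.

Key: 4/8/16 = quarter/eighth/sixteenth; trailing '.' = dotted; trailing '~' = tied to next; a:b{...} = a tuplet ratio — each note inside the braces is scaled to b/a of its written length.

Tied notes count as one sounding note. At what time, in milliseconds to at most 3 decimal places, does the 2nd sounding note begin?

1. 0.0ms @ 0 + 1176.471ms (3)
2. 1176.471ms @ 3 + 1176.471ms (3)

note 2 onset = 3b = 1176.471ms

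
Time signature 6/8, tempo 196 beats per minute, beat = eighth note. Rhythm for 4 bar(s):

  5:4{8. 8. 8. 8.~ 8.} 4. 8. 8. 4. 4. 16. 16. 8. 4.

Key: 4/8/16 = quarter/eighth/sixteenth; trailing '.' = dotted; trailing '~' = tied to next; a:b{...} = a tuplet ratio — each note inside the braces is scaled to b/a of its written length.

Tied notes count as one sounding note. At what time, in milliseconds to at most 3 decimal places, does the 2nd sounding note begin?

note 2 onset = 6/5b = 367.347ms

1. 0.0ms @ 0 + 367.347ms (6/5)
2. 367.347ms @ 6/5 + 367.347ms (6/5)
3. 734.694ms @ 12/5 + 367.347ms (6/5)
4. 1102.041ms @ 18/5 + 734.694ms (12/5)
5. 1836.735ms @ 6 + 918.367ms (3)
6. 2755.102ms @ 9 + 459.184ms (3/2)
7. 3214.286ms @ 21/2 + 459.184ms (3/2)
8. 3673.469ms @ 12 + 918.367ms (3)
9. 4591.837ms @ 15 + 918.367ms (3)
10. 5510.204ms @ 18 + 229.592ms (3/4)
11. 5739.796ms @ 75/4 + 229.592ms (3/4)
12. 5969.388ms @ 39/2 + 459.184ms (3/2)
13. 6428.571ms @ 21 + 918.367ms (3)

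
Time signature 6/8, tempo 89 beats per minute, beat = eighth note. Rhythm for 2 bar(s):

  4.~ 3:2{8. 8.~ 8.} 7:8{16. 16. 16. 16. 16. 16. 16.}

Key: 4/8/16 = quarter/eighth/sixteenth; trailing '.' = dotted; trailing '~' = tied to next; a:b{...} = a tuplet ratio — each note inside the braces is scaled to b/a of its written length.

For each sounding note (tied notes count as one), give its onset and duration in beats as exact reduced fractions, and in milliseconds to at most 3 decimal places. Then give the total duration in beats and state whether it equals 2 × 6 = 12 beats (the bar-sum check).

1) 0.0ms=0b +2696.629ms=4b
2) 2696.629ms=4b +1348.315ms=2b
3) 4044.944ms=6b +577.849ms=6/7b
4) 4622.793ms=48/7b +577.849ms=6/7b
5) 5200.642ms=54/7b +577.849ms=6/7b
6) 5778.491ms=60/7b +577.849ms=6/7b
7) 6356.34ms=66/7b +577.849ms=6/7b
8) 6934.189ms=72/7b +577.849ms=6/7b
9) 7512.039ms=78/7b +577.849ms=6/7b
Σ=12b of 12 (89bpm 6/8) — PASS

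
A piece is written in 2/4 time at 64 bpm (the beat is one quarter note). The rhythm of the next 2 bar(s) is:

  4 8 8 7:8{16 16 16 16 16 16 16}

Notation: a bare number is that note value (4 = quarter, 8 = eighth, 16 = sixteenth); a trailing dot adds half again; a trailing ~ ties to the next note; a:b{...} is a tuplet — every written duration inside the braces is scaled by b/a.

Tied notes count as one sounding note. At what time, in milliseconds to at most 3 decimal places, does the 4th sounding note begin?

note 4 onset = 2b = 1875.0ms

1. 0.0ms @ 0 + 937.5ms (1)
2. 937.5ms @ 1 + 468.75ms (1/2)
3. 1406.25ms @ 3/2 + 468.75ms (1/2)
4. 1875.0ms @ 2 + 267.857ms (2/7)
5. 2142.857ms @ 16/7 + 267.857ms (2/7)
6. 2410.714ms @ 18/7 + 267.857ms (2/7)
7. 2678.571ms @ 20/7 + 267.857ms (2/7)
8. 2946.429ms @ 22/7 + 267.857ms (2/7)
9. 3214.286ms @ 24/7 + 267.857ms (2/7)
10. 3482.143ms @ 26/7 + 267.857ms (2/7)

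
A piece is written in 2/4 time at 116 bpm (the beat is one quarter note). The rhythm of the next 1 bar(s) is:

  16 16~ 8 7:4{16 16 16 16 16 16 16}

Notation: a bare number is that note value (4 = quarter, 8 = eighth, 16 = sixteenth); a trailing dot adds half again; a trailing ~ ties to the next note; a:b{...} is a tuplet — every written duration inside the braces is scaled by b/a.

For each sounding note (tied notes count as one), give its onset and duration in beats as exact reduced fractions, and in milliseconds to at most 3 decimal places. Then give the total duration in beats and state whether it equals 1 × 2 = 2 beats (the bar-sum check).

1) 0.0ms=0b +129.31ms=1/4b
2) 129.31ms=1/4b +387.931ms=3/4b
3) 517.241ms=1b +73.892ms=1/7b
4) 591.133ms=8/7b +73.892ms=1/7b
5) 665.025ms=9/7b +73.892ms=1/7b
6) 738.916ms=10/7b +73.892ms=1/7b
7) 812.808ms=11/7b +73.892ms=1/7b
8) 886.7ms=12/7b +73.892ms=1/7b
9) 960.591ms=13/7b +73.892ms=1/7b
Σ=2b of 2 (116bpm 2/4) — PASS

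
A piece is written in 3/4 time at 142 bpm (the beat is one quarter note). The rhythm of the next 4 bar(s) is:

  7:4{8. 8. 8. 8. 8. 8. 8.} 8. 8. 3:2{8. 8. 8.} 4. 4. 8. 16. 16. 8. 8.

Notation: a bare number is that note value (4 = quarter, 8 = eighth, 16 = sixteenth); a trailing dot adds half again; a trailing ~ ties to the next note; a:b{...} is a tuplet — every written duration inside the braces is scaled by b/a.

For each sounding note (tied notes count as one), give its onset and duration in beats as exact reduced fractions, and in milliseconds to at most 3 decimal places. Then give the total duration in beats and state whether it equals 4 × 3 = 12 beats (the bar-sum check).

1) 0.0ms=0b +181.087ms=3/7b
2) 181.087ms=3/7b +181.087ms=3/7b
3) 362.173ms=6/7b +181.087ms=3/7b
4) 543.26ms=9/7b +181.087ms=3/7b
5) 724.346ms=12/7b +181.087ms=3/7b
6) 905.433ms=15/7b +181.087ms=3/7b
7) 1086.519ms=18/7b +181.087ms=3/7b
8) 1267.606ms=3b +316.901ms=3/4b
9) 1584.507ms=15/4b +316.901ms=3/4b
10) 1901.408ms=9/2b +211.268ms=1/2b
11) 2112.676ms=5b +211.268ms=1/2b
12) 2323.944ms=11/2b +211.268ms=1/2b
13) 2535.211ms=6b +633.803ms=3/2b
14) 3169.014ms=15/2b +633.803ms=3/2b
15) 3802.817ms=9b +316.901ms=3/4b
16) 4119.718ms=39/4b +158.451ms=3/8b
17) 4278.169ms=81/8b +158.451ms=3/8b
18) 4436.62ms=21/2b +316.901ms=3/4b
19) 4753.521ms=45/4b +316.901ms=3/4b
Σ=12b of 12 (142bpm 3/4) — PASS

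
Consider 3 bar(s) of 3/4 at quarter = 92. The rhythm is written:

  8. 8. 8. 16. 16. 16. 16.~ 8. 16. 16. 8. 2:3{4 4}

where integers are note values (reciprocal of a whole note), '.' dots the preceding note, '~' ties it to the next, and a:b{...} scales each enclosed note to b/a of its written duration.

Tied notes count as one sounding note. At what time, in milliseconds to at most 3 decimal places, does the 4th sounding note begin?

note 4 onset = 9/4b = 1467.391ms

1. 0.0ms @ 0 + 489.13ms (3/4)
2. 489.13ms @ 3/4 + 489.13ms (3/4)
3. 978.261ms @ 3/2 + 489.13ms (3/4)
4. 1467.391ms @ 9/4 + 244.565ms (3/8)
5. 1711.957ms @ 21/8 + 244.565ms (3/8)
6. 1956.522ms @ 3 + 244.565ms (3/8)
7. 2201.087ms @ 27/8 + 733.696ms (9/8)
8. 2934.783ms @ 9/2 + 244.565ms (3/8)
9. 3179.348ms @ 39/8 + 244.565ms (3/8)
10. 3423.913ms @ 21/4 + 489.13ms (3/4)
11. 3913.043ms @ 6 + 978.261ms (3/2)
12. 4891.304ms @ 15/2 + 978.261ms (3/2)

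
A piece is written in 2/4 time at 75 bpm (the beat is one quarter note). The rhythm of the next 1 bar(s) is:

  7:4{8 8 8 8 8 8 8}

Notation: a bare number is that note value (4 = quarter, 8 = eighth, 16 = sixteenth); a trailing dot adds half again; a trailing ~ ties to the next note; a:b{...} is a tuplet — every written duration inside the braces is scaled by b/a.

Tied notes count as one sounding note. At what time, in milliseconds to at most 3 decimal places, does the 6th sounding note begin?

note 6 onset = 10/7b = 1142.857ms

1. 0.0ms @ 0 + 228.571ms (2/7)
2. 228.571ms @ 2/7 + 228.571ms (2/7)
3. 457.143ms @ 4/7 + 228.571ms (2/7)
4. 685.714ms @ 6/7 + 228.571ms (2/7)
5. 914.286ms @ 8/7 + 228.571ms (2/7)
6. 1142.857ms @ 10/7 + 228.571ms (2/7)
7. 1371.429ms @ 12/7 + 228.571ms (2/7)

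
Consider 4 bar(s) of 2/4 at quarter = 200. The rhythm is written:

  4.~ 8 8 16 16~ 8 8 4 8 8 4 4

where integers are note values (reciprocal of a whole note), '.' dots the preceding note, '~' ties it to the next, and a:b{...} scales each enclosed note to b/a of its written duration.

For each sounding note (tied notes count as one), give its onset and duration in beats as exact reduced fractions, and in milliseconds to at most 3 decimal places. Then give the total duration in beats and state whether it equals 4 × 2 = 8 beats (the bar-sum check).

1) 0.0ms=0b +600.0ms=2b
2) 600.0ms=2b +150.0ms=1/2b
3) 750.0ms=5/2b +75.0ms=1/4b
4) 825.0ms=11/4b +225.0ms=3/4b
5) 1050.0ms=7/2b +150.0ms=1/2b
6) 1200.0ms=4b +300.0ms=1b
7) 1500.0ms=5b +150.0ms=1/2b
8) 1650.0ms=11/2b +150.0ms=1/2b
9) 1800.0ms=6b +300.0ms=1b
10) 2100.0ms=7b +300.0ms=1b
Σ=8b of 8 (200bpm 2/4) — PASS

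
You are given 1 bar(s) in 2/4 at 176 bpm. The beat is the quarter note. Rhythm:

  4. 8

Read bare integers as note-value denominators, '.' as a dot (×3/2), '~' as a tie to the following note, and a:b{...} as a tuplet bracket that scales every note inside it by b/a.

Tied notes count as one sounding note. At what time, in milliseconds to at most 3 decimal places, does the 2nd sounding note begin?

note 2 onset = 3/2b = 511.364ms

1. 0.0ms @ 0 + 511.364ms (3/2)
2. 511.364ms @ 3/2 + 170.455ms (1/2)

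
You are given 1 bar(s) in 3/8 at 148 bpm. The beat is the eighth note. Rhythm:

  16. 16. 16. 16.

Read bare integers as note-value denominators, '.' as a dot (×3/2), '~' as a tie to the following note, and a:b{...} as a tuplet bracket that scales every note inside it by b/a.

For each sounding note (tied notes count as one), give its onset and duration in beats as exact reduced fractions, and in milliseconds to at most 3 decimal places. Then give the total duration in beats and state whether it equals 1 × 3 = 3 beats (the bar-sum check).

1) 0.0ms=0b +304.054ms=3/4b
2) 304.054ms=3/4b +304.054ms=3/4b
3) 608.108ms=3/2b +304.054ms=3/4b
4) 912.162ms=9/4b +304.054ms=3/4b
Σ=3b of 3 (148bpm 3/8) — PASS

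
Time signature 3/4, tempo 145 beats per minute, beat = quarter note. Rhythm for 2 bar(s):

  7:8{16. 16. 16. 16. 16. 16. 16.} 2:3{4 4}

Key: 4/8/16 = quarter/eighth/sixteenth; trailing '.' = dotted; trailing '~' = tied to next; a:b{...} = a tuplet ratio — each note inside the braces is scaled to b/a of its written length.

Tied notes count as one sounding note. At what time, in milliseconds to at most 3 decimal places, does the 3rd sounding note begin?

1. 0.0ms @ 0 + 177.34ms (3/7)
2. 177.34ms @ 3/7 + 177.34ms (3/7)
3. 354.68ms @ 6/7 + 177.34ms (3/7)
4. 532.02ms @ 9/7 + 177.34ms (3/7)
5. 709.36ms @ 12/7 + 177.34ms (3/7)
6. 886.7ms @ 15/7 + 177.34ms (3/7)
7. 1064.039ms @ 18/7 + 177.34ms (3/7)
8. 1241.379ms @ 3 + 620.69ms (3/2)
9. 1862.069ms @ 9/2 + 620.69ms (3/2)

note 3 onset = 6/7b = 354.68ms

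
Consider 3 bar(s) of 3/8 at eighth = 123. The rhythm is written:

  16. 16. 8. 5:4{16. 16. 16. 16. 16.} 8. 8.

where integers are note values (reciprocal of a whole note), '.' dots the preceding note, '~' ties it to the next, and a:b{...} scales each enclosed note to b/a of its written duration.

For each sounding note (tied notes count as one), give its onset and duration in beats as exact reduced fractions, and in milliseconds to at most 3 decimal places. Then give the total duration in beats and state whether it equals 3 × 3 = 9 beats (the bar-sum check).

1) 0.0ms=0b +365.854ms=3/4b
2) 365.854ms=3/4b +365.854ms=3/4b
3) 731.707ms=3/2b +731.707ms=3/2b
4) 1463.415ms=3b +292.683ms=3/5b
5) 1756.098ms=18/5b +292.683ms=3/5b
6) 2048.78ms=21/5b +292.683ms=3/5b
7) 2341.463ms=24/5b +292.683ms=3/5b
8) 2634.146ms=27/5b +292.683ms=3/5b
9) 2926.829ms=6b +731.707ms=3/2b
10) 3658.537ms=15/2b +731.707ms=3/2b
Σ=9b of 9 (123bpm 3/8) — PASS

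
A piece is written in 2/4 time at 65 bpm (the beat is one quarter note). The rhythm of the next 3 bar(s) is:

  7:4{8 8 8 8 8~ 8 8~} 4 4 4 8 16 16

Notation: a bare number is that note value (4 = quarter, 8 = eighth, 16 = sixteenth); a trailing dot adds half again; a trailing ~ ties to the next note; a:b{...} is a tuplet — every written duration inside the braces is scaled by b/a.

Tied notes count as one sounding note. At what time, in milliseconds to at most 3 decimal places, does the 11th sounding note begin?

note 11 onset = 23/4b = 5307.692ms

1. 0.0ms @ 0 + 263.736ms (2/7)
2. 263.736ms @ 2/7 + 263.736ms (2/7)
3. 527.473ms @ 4/7 + 263.736ms (2/7)
4. 791.209ms @ 6/7 + 263.736ms (2/7)
5. 1054.945ms @ 8/7 + 527.473ms (4/7)
6. 1582.418ms @ 12/7 + 1186.813ms (9/7)
7. 2769.231ms @ 3 + 923.077ms (1)
8. 3692.308ms @ 4 + 923.077ms (1)
9. 4615.385ms @ 5 + 461.538ms (1/2)
10. 5076.923ms @ 11/2 + 230.769ms (1/4)
11. 5307.692ms @ 23/4 + 230.769ms (1/4)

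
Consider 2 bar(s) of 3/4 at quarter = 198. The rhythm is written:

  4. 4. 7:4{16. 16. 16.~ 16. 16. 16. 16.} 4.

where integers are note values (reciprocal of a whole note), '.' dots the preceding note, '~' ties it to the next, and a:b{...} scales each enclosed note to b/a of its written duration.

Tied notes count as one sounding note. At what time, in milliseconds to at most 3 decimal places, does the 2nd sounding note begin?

1. 0.0ms @ 0 + 454.545ms (3/2)
2. 454.545ms @ 3/2 + 454.545ms (3/2)
3. 909.091ms @ 3 + 64.935ms (3/14)
4. 974.026ms @ 45/14 + 64.935ms (3/14)
5. 1038.961ms @ 24/7 + 129.87ms (3/7)
6. 1168.831ms @ 27/7 + 64.935ms (3/14)
7. 1233.766ms @ 57/14 + 64.935ms (3/14)
8. 1298.701ms @ 30/7 + 64.935ms (3/14)
9. 1363.636ms @ 9/2 + 454.545ms (3/2)

note 2 onset = 3/2b = 454.545ms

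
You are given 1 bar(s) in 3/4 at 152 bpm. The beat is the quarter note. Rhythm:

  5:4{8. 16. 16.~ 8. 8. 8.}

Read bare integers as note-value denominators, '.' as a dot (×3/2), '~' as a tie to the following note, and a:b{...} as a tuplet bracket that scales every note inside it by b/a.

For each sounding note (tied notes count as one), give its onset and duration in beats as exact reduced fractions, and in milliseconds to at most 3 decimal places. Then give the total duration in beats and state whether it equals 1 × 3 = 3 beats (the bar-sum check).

1) 0.0ms=0b +236.842ms=3/5b
2) 236.842ms=3/5b +118.421ms=3/10b
3) 355.263ms=9/10b +355.263ms=9/10b
4) 710.526ms=9/5b +236.842ms=3/5b
5) 947.368ms=12/5b +236.842ms=3/5b
Σ=3b of 3 (152bpm 3/4) — PASS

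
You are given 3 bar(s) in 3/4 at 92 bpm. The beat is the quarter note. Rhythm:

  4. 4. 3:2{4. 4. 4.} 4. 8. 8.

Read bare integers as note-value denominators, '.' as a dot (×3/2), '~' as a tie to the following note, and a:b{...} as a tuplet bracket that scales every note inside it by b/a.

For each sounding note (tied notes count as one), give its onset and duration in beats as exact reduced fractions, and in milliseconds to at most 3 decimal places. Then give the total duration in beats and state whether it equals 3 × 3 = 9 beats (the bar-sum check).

1) 0.0ms=0b +978.261ms=3/2b
2) 978.261ms=3/2b +978.261ms=3/2b
3) 1956.522ms=3b +652.174ms=1b
4) 2608.696ms=4b +652.174ms=1b
5) 3260.87ms=5b +652.174ms=1b
6) 3913.043ms=6b +978.261ms=3/2b
7) 4891.304ms=15/2b +489.13ms=3/4b
8) 5380.435ms=33/4b +489.13ms=3/4b
Σ=9b of 9 (92bpm 3/4) — PASS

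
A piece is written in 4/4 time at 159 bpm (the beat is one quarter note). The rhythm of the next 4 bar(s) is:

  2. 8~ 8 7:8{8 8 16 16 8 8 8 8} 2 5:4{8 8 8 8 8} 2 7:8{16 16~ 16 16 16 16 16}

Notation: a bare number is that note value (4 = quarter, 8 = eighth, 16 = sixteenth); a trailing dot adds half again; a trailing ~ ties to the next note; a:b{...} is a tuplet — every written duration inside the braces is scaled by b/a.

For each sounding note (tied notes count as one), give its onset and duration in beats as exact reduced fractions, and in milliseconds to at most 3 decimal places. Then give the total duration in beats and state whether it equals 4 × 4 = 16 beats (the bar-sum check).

1) 0.0ms=0b +1132.075ms=3b
2) 1132.075ms=3b +377.358ms=1b
3) 1509.434ms=4b +215.633ms=4/7b
4) 1725.067ms=32/7b +215.633ms=4/7b
5) 1940.701ms=36/7b +107.817ms=2/7b
6) 2048.518ms=38/7b +107.817ms=2/7b
7) 2156.334ms=40/7b +215.633ms=4/7b
8) 2371.968ms=44/7b +215.633ms=4/7b
9) 2587.601ms=48/7b +215.633ms=4/7b
10) 2803.235ms=52/7b +215.633ms=4/7b
11) 3018.868ms=8b +754.717ms=2b
12) 3773.585ms=10b +150.943ms=2/5b
13) 3924.528ms=52/5b +150.943ms=2/5b
14) 4075.472ms=54/5b +150.943ms=2/5b
15) 4226.415ms=56/5b +150.943ms=2/5b
16) 4377.358ms=58/5b +150.943ms=2/5b
17) 4528.302ms=12b +754.717ms=2b
18) 5283.019ms=14b +107.817ms=2/7b
19) 5390.836ms=100/7b +215.633ms=4/7b
20) 5606.469ms=104/7b +107.817ms=2/7b
21) 5714.286ms=106/7b +107.817ms=2/7b
22) 5822.102ms=108/7b +107.817ms=2/7b
23) 5929.919ms=110/7b +107.817ms=2/7b
Σ=16b of 16 (159bpm 4/4) — PASS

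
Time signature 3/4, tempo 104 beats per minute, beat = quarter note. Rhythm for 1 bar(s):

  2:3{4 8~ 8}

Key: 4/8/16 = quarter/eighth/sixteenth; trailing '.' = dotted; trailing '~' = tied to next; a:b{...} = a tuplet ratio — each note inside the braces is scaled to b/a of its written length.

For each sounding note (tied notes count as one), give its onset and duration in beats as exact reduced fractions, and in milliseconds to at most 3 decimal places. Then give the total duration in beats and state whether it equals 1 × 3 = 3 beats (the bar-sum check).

1) 0.0ms=0b +865.385ms=3/2b
2) 865.385ms=3/2b +865.385ms=3/2b
Σ=3b of 3 (104bpm 3/4) — PASS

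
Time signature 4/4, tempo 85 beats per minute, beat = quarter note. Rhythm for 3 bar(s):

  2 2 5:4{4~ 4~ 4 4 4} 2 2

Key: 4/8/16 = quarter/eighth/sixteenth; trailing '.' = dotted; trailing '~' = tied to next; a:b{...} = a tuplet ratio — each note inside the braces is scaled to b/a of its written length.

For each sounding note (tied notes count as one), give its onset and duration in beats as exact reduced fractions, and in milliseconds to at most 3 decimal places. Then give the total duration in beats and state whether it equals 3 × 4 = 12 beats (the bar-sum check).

1) 0.0ms=0b +1411.765ms=2b
2) 1411.765ms=2b +1411.765ms=2b
3) 2823.529ms=4b +1694.118ms=12/5b
4) 4517.647ms=32/5b +564.706ms=4/5b
5) 5082.353ms=36/5b +564.706ms=4/5b
6) 5647.059ms=8b +1411.765ms=2b
7) 7058.824ms=10b +1411.765ms=2b
Σ=12b of 12 (85bpm 4/4) — PASS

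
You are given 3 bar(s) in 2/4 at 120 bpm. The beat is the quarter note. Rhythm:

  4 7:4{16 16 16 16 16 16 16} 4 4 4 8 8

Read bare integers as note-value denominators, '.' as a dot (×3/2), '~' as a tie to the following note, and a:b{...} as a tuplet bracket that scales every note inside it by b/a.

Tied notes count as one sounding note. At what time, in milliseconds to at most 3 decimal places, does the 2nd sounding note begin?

1. 0.0ms @ 0 + 500.0ms (1)
2. 500.0ms @ 1 + 71.429ms (1/7)
3. 571.429ms @ 8/7 + 71.429ms (1/7)
4. 642.857ms @ 9/7 + 71.429ms (1/7)
5. 714.286ms @ 10/7 + 71.429ms (1/7)
6. 785.714ms @ 11/7 + 71.429ms (1/7)
7. 857.143ms @ 12/7 + 71.429ms (1/7)
8. 928.571ms @ 13/7 + 71.429ms (1/7)
9. 1000.0ms @ 2 + 500.0ms (1)
10. 1500.0ms @ 3 + 500.0ms (1)
11. 2000.0ms @ 4 + 500.0ms (1)
12. 2500.0ms @ 5 + 250.0ms (1/2)
13. 2750.0ms @ 11/2 + 250.0ms (1/2)

note 2 onset = 1b = 500.0ms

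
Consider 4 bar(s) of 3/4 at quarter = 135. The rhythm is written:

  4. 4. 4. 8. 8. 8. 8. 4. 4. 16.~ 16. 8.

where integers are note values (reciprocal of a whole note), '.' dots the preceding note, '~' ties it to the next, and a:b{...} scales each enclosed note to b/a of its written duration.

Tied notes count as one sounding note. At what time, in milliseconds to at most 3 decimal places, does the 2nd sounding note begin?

note 2 onset = 3/2b = 666.667ms

1. 0.0ms @ 0 + 666.667ms (3/2)
2. 666.667ms @ 3/2 + 666.667ms (3/2)
3. 1333.333ms @ 3 + 666.667ms (3/2)
4. 2000.0ms @ 9/2 + 333.333ms (3/4)
5. 2333.333ms @ 21/4 + 333.333ms (3/4)
6. 2666.667ms @ 6 + 333.333ms (3/4)
7. 3000.0ms @ 27/4 + 333.333ms (3/4)
8. 3333.333ms @ 15/2 + 666.667ms (3/2)
9. 4000.0ms @ 9 + 666.667ms (3/2)
10. 4666.667ms @ 21/2 + 333.333ms (3/4)
11. 5000.0ms @ 45/4 + 333.333ms (3/4)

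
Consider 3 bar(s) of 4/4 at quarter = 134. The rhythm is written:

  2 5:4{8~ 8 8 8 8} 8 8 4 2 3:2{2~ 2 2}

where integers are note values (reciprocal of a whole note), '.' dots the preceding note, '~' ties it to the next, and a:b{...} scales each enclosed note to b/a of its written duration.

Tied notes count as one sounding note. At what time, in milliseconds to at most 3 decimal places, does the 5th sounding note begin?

note 5 onset = 18/5b = 1611.94ms

1. 0.0ms @ 0 + 895.522ms (2)
2. 895.522ms @ 2 + 358.209ms (4/5)
3. 1253.731ms @ 14/5 + 179.104ms (2/5)
4. 1432.836ms @ 16/5 + 179.104ms (2/5)
5. 1611.94ms @ 18/5 + 179.104ms (2/5)
6. 1791.045ms @ 4 + 223.881ms (1/2)
7. 2014.925ms @ 9/2 + 223.881ms (1/2)
8. 2238.806ms @ 5 + 447.761ms (1)
9. 2686.567ms @ 6 + 895.522ms (2)
10. 3582.09ms @ 8 + 1194.03ms (8/3)
11. 4776.119ms @ 32/3 + 597.015ms (4/3)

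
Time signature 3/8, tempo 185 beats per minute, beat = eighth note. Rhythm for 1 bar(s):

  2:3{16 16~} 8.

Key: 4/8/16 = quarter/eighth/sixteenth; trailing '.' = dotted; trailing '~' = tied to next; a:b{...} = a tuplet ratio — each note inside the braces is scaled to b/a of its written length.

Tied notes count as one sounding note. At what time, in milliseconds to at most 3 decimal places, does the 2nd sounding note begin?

1. 0.0ms @ 0 + 243.243ms (3/4)
2. 243.243ms @ 3/4 + 729.73ms (9/4)

note 2 onset = 3/4b = 243.243ms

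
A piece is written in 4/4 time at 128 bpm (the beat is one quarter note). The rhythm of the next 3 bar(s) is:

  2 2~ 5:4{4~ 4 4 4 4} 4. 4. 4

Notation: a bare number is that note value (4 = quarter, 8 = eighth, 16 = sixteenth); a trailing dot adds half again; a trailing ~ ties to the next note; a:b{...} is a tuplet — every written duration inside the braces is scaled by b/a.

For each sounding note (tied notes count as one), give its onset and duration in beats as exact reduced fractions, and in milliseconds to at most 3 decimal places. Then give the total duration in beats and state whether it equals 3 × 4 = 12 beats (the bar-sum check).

1) 0.0ms=0b +937.5ms=2b
2) 937.5ms=2b +1687.5ms=18/5b
3) 2625.0ms=28/5b +375.0ms=4/5b
4) 3000.0ms=32/5b +375.0ms=4/5b
5) 3375.0ms=36/5b +375.0ms=4/5b
6) 3750.0ms=8b +703.125ms=3/2b
7) 4453.125ms=19/2b +703.125ms=3/2b
8) 5156.25ms=11b +468.75ms=1b
Σ=12b of 12 (128bpm 4/4) — PASS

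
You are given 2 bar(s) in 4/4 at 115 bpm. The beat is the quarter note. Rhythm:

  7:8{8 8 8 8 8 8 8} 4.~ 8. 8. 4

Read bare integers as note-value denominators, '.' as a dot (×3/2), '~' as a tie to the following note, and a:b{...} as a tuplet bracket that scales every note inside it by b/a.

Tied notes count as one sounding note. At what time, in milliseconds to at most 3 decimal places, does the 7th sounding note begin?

note 7 onset = 24/7b = 1788.82ms

1. 0.0ms @ 0 + 298.137ms (4/7)
2. 298.137ms @ 4/7 + 298.137ms (4/7)
3. 596.273ms @ 8/7 + 298.137ms (4/7)
4. 894.41ms @ 12/7 + 298.137ms (4/7)
5. 1192.547ms @ 16/7 + 298.137ms (4/7)
6. 1490.683ms @ 20/7 + 298.137ms (4/7)
7. 1788.82ms @ 24/7 + 298.137ms (4/7)
8. 2086.957ms @ 4 + 1173.913ms (9/4)
9. 3260.87ms @ 25/4 + 391.304ms (3/4)
10. 3652.174ms @ 7 + 521.739ms (1)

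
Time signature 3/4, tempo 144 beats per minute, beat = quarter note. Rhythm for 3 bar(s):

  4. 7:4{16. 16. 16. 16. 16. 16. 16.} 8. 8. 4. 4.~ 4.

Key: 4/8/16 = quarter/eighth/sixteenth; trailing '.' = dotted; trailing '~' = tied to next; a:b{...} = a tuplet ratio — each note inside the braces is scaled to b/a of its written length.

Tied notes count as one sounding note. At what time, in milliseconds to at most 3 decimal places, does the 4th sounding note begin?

1. 0.0ms @ 0 + 625.0ms (3/2)
2. 625.0ms @ 3/2 + 89.286ms (3/14)
3. 714.286ms @ 12/7 + 89.286ms (3/14)
4. 803.571ms @ 27/14 + 89.286ms (3/14)
5. 892.857ms @ 15/7 + 89.286ms (3/14)
6. 982.143ms @ 33/14 + 89.286ms (3/14)
7. 1071.429ms @ 18/7 + 89.286ms (3/14)
8. 1160.714ms @ 39/14 + 89.286ms (3/14)
9. 1250.0ms @ 3 + 312.5ms (3/4)
10. 1562.5ms @ 15/4 + 312.5ms (3/4)
11. 1875.0ms @ 9/2 + 625.0ms (3/2)
12. 2500.0ms @ 6 + 1250.0ms (3)

note 4 onset = 27/14b = 803.571ms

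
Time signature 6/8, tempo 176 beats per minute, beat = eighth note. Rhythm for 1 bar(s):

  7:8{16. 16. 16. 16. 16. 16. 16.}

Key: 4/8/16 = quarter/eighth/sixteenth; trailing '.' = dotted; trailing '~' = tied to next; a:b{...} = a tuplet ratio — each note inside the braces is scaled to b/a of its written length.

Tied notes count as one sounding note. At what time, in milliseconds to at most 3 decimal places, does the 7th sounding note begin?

1. 0.0ms @ 0 + 292.208ms (6/7)
2. 292.208ms @ 6/7 + 292.208ms (6/7)
3. 584.416ms @ 12/7 + 292.208ms (6/7)
4. 876.623ms @ 18/7 + 292.208ms (6/7)
5. 1168.831ms @ 24/7 + 292.208ms (6/7)
6. 1461.039ms @ 30/7 + 292.208ms (6/7)
7. 1753.247ms @ 36/7 + 292.208ms (6/7)

note 7 onset = 36/7b = 1753.247ms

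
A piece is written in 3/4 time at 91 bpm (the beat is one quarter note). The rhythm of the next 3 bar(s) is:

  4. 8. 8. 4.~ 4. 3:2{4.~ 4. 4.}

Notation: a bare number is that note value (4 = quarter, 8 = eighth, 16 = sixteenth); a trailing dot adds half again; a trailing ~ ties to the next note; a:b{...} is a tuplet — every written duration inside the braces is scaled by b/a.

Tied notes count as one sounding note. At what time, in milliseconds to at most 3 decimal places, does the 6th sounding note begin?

note 6 onset = 8b = 5274.725ms

1. 0.0ms @ 0 + 989.011ms (3/2)
2. 989.011ms @ 3/2 + 494.505ms (3/4)
3. 1483.516ms @ 9/4 + 494.505ms (3/4)
4. 1978.022ms @ 3 + 1978.022ms (3)
5. 3956.044ms @ 6 + 1318.681ms (2)
6. 5274.725ms @ 8 + 659.341ms (1)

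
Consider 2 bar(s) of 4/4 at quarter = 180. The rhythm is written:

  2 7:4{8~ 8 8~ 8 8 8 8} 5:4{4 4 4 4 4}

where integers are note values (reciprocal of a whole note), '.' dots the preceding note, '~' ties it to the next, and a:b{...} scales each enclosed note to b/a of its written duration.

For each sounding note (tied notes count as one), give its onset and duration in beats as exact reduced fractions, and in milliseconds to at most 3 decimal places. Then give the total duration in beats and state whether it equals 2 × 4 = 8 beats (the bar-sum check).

1) 0.0ms=0b +666.667ms=2b
2) 666.667ms=2b +190.476ms=4/7b
3) 857.143ms=18/7b +190.476ms=4/7b
4) 1047.619ms=22/7b +95.238ms=2/7b
5) 1142.857ms=24/7b +95.238ms=2/7b
6) 1238.095ms=26/7b +95.238ms=2/7b
7) 1333.333ms=4b +266.667ms=4/5b
8) 1600.0ms=24/5b +266.667ms=4/5b
9) 1866.667ms=28/5b +266.667ms=4/5b
10) 2133.333ms=32/5b +266.667ms=4/5b
11) 2400.0ms=36/5b +266.667ms=4/5b
Σ=8b of 8 (180bpm 4/4) — PASS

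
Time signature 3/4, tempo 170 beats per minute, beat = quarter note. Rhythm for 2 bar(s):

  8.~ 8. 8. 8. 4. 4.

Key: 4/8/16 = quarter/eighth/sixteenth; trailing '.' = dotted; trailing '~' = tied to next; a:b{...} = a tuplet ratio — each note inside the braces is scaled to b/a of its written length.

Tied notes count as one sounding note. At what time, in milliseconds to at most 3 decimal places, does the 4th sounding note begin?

note 4 onset = 3b = 1058.824ms

1. 0.0ms @ 0 + 529.412ms (3/2)
2. 529.412ms @ 3/2 + 264.706ms (3/4)
3. 794.118ms @ 9/4 + 264.706ms (3/4)
4. 1058.824ms @ 3 + 529.412ms (3/2)
5. 1588.235ms @ 9/2 + 529.412ms (3/2)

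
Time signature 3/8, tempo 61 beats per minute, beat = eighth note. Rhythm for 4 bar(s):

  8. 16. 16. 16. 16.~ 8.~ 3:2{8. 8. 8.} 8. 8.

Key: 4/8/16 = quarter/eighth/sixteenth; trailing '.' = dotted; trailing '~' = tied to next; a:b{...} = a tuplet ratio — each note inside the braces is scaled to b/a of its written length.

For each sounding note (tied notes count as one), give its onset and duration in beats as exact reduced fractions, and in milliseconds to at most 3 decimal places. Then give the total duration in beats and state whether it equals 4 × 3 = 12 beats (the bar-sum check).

1) 0.0ms=0b +1475.41ms=3/2b
2) 1475.41ms=3/2b +737.705ms=3/4b
3) 2213.115ms=9/4b +737.705ms=3/4b
4) 2950.82ms=3b +737.705ms=3/4b
5) 3688.525ms=15/4b +3196.721ms=13/4b
6) 6885.246ms=7b +983.607ms=1b
7) 7868.852ms=8b +983.607ms=1b
8) 8852.459ms=9b +1475.41ms=3/2b
9) 10327.869ms=21/2b +1475.41ms=3/2b
Σ=12b of 12 (61bpm 3/8) — PASS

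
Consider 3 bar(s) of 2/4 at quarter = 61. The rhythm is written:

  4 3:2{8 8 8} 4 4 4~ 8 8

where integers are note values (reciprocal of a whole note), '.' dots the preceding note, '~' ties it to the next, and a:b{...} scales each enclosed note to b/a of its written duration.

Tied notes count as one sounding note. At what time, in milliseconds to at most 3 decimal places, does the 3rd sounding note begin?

1. 0.0ms @ 0 + 983.607ms (1)
2. 983.607ms @ 1 + 327.869ms (1/3)
3. 1311.475ms @ 4/3 + 327.869ms (1/3)
4. 1639.344ms @ 5/3 + 327.869ms (1/3)
5. 1967.213ms @ 2 + 983.607ms (1)
6. 2950.82ms @ 3 + 983.607ms (1)
7. 3934.426ms @ 4 + 1475.41ms (3/2)
8. 5409.836ms @ 11/2 + 491.803ms (1/2)

note 3 onset = 4/3b = 1311.475ms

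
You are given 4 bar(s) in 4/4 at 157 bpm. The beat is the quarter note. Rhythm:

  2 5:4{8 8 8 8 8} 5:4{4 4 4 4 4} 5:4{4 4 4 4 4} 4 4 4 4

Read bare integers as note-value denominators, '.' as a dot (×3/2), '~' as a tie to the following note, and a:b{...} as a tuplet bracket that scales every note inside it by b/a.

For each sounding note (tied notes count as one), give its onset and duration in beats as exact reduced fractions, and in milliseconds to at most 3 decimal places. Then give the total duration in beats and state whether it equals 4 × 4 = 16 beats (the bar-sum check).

1) 0.0ms=0b +764.331ms=2b
2) 764.331ms=2b +152.866ms=2/5b
3) 917.197ms=12/5b +152.866ms=2/5b
4) 1070.064ms=14/5b +152.866ms=2/5b
5) 1222.93ms=16/5b +152.866ms=2/5b
6) 1375.796ms=18/5b +152.866ms=2/5b
7) 1528.662ms=4b +305.732ms=4/5b
8) 1834.395ms=24/5b +305.732ms=4/5b
9) 2140.127ms=28/5b +305.732ms=4/5b
10) 2445.86ms=32/5b +305.732ms=4/5b
11) 2751.592ms=36/5b +305.732ms=4/5b
12) 3057.325ms=8b +305.732ms=4/5b
13) 3363.057ms=44/5b +305.732ms=4/5b
14) 3668.79ms=48/5b +305.732ms=4/5b
15) 3974.522ms=52/5b +305.732ms=4/5b
16) 4280.255ms=56/5b +305.732ms=4/5b
17) 4585.987ms=12b +382.166ms=1b
18) 4968.153ms=13b +382.166ms=1b
19) 5350.318ms=14b +382.166ms=1b
20) 5732.484ms=15b +382.166ms=1b
Σ=16b of 16 (157bpm 4/4) — PASS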